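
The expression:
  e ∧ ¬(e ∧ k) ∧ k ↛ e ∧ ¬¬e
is never true.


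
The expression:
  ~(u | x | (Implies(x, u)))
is never true.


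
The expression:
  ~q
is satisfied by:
  {q: False}


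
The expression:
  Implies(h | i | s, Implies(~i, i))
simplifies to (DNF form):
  i | (~h & ~s)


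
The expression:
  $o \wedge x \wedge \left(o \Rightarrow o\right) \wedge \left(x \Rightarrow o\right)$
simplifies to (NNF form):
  $o \wedge x$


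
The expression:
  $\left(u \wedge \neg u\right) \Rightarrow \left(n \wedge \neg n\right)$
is always true.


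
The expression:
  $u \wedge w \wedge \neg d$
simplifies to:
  $u \wedge w \wedge \neg d$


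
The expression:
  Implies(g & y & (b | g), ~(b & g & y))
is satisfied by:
  {g: False, y: False, b: False}
  {b: True, g: False, y: False}
  {y: True, g: False, b: False}
  {b: True, y: True, g: False}
  {g: True, b: False, y: False}
  {b: True, g: True, y: False}
  {y: True, g: True, b: False}


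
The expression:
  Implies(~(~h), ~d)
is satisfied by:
  {h: False, d: False}
  {d: True, h: False}
  {h: True, d: False}


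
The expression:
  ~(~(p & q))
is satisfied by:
  {p: True, q: True}


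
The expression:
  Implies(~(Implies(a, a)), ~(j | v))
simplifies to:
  True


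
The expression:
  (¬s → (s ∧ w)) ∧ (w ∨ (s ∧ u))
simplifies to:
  s ∧ (u ∨ w)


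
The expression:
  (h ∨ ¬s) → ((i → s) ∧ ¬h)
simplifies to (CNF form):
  ¬h ∧ (s ∨ ¬i)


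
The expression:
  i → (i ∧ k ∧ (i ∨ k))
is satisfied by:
  {k: True, i: False}
  {i: False, k: False}
  {i: True, k: True}


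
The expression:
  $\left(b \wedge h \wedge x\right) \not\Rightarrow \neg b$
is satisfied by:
  {h: True, b: True, x: True}


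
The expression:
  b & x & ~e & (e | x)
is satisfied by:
  {b: True, x: True, e: False}


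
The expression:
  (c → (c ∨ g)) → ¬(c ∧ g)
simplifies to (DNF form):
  ¬c ∨ ¬g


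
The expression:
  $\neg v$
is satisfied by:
  {v: False}


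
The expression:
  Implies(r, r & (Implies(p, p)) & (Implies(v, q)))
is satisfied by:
  {q: True, v: False, r: False}
  {v: False, r: False, q: False}
  {r: True, q: True, v: False}
  {r: True, v: False, q: False}
  {q: True, v: True, r: False}
  {v: True, q: False, r: False}
  {r: True, v: True, q: True}


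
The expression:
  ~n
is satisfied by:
  {n: False}


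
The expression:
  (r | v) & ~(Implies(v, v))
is never true.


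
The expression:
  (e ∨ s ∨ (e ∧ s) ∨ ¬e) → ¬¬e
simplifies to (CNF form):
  e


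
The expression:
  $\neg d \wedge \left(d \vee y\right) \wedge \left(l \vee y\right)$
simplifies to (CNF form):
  $y \wedge \neg d$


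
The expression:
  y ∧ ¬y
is never true.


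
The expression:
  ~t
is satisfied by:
  {t: False}


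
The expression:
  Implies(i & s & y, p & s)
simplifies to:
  p | ~i | ~s | ~y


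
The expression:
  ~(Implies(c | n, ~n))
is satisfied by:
  {n: True}


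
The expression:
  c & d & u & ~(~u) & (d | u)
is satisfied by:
  {c: True, u: True, d: True}


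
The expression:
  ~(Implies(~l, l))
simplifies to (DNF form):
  ~l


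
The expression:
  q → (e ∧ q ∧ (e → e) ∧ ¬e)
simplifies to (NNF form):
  ¬q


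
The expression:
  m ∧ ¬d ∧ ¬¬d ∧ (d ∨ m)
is never true.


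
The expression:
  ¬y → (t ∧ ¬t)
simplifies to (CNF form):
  y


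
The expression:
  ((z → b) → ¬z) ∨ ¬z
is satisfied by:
  {z: False, b: False}
  {b: True, z: False}
  {z: True, b: False}


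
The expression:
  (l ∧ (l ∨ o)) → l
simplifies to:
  True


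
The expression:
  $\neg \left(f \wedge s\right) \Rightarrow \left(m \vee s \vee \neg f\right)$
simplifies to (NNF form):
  $m \vee s \vee \neg f$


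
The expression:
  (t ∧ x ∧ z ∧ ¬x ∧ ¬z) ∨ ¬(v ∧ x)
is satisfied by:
  {v: False, x: False}
  {x: True, v: False}
  {v: True, x: False}


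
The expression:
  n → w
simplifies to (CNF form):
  w ∨ ¬n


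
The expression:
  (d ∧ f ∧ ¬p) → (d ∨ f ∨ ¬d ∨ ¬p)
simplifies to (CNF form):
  True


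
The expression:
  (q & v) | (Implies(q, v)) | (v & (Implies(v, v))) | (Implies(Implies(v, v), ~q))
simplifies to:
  v | ~q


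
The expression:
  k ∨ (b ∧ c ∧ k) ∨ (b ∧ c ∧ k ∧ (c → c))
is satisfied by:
  {k: True}


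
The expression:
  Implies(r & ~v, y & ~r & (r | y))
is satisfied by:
  {v: True, r: False}
  {r: False, v: False}
  {r: True, v: True}


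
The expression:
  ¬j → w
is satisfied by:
  {w: True, j: True}
  {w: True, j: False}
  {j: True, w: False}


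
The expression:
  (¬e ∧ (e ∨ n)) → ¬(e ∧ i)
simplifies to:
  True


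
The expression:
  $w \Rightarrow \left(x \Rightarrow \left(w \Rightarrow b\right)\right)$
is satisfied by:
  {b: True, w: False, x: False}
  {w: False, x: False, b: False}
  {b: True, x: True, w: False}
  {x: True, w: False, b: False}
  {b: True, w: True, x: False}
  {w: True, b: False, x: False}
  {b: True, x: True, w: True}


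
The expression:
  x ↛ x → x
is always true.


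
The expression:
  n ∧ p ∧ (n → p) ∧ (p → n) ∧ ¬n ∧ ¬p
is never true.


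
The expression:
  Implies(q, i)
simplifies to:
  i | ~q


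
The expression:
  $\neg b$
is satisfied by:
  {b: False}


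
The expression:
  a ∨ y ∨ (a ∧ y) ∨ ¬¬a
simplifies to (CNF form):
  a ∨ y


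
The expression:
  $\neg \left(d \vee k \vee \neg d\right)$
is never true.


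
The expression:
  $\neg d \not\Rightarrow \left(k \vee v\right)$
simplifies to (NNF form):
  $\neg d \wedge \neg k \wedge \neg v$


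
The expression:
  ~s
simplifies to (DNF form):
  ~s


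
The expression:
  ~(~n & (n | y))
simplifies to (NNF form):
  n | ~y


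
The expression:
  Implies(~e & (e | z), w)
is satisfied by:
  {e: True, w: True, z: False}
  {e: True, w: False, z: False}
  {w: True, e: False, z: False}
  {e: False, w: False, z: False}
  {z: True, e: True, w: True}
  {z: True, e: True, w: False}
  {z: True, w: True, e: False}


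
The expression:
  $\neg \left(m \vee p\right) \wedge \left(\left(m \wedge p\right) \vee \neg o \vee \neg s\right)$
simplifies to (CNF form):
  $\neg m \wedge \neg p \wedge \left(\neg o \vee \neg s\right)$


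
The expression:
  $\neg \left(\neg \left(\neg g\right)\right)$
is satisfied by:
  {g: False}


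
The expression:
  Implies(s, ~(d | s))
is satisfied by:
  {s: False}


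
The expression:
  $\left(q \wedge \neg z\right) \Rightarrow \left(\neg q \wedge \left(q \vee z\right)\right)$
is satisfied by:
  {z: True, q: False}
  {q: False, z: False}
  {q: True, z: True}


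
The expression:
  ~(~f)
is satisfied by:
  {f: True}


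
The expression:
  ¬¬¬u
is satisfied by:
  {u: False}


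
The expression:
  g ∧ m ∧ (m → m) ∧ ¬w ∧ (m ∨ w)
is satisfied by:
  {m: True, g: True, w: False}


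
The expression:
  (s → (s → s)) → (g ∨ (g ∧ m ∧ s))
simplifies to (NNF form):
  g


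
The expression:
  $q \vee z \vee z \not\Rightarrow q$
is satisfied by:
  {q: True, z: True}
  {q: True, z: False}
  {z: True, q: False}


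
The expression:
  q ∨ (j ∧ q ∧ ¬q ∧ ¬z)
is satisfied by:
  {q: True}


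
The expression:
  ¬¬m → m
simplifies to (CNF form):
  True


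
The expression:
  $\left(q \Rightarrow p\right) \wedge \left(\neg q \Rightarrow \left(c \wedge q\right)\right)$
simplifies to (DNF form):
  $p \wedge q$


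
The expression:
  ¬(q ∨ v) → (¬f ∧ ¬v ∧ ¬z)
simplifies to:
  q ∨ v ∨ (¬f ∧ ¬z)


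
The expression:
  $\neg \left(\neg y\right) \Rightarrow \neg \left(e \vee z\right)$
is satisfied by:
  {e: False, y: False, z: False}
  {z: True, e: False, y: False}
  {e: True, z: False, y: False}
  {z: True, e: True, y: False}
  {y: True, z: False, e: False}


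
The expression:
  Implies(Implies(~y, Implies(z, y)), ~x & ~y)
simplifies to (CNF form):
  ~y & (z | ~x)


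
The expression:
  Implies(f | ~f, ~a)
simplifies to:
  ~a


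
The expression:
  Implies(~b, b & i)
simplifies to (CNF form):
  b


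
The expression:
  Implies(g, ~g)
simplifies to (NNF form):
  ~g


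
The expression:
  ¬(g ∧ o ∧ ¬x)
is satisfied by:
  {x: True, g: False, o: False}
  {g: False, o: False, x: False}
  {x: True, o: True, g: False}
  {o: True, g: False, x: False}
  {x: True, g: True, o: False}
  {g: True, x: False, o: False}
  {x: True, o: True, g: True}


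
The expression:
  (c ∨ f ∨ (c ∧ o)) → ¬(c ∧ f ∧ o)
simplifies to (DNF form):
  ¬c ∨ ¬f ∨ ¬o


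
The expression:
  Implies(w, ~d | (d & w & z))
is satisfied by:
  {z: True, w: False, d: False}
  {w: False, d: False, z: False}
  {d: True, z: True, w: False}
  {d: True, w: False, z: False}
  {z: True, w: True, d: False}
  {w: True, z: False, d: False}
  {d: True, w: True, z: True}


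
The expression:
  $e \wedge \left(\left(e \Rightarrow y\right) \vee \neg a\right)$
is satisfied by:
  {e: True, y: True, a: False}
  {e: True, a: False, y: False}
  {e: True, y: True, a: True}


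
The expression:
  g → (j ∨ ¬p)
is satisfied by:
  {j: True, p: False, g: False}
  {p: False, g: False, j: False}
  {j: True, g: True, p: False}
  {g: True, p: False, j: False}
  {j: True, p: True, g: False}
  {p: True, j: False, g: False}
  {j: True, g: True, p: True}


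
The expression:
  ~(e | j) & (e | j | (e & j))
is never true.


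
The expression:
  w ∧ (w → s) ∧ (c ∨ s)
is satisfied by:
  {w: True, s: True}


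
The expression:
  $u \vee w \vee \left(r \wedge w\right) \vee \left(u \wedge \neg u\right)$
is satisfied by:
  {u: True, w: True}
  {u: True, w: False}
  {w: True, u: False}


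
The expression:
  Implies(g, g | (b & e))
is always true.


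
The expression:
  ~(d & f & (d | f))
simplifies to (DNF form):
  ~d | ~f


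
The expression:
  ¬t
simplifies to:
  ¬t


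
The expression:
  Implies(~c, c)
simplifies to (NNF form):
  c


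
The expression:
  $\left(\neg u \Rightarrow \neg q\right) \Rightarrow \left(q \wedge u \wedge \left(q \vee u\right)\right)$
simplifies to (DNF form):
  $q$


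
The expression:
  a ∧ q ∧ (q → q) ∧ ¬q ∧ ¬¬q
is never true.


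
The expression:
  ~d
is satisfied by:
  {d: False}


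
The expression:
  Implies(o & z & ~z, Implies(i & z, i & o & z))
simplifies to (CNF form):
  True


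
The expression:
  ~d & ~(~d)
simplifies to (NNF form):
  False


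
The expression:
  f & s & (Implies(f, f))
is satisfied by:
  {s: True, f: True}


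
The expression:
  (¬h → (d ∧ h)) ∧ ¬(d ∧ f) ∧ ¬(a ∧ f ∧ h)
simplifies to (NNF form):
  h ∧ (¬a ∨ ¬f) ∧ (¬d ∨ ¬f)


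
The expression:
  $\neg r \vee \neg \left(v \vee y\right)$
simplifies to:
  $\left(\neg v \wedge \neg y\right) \vee \neg r$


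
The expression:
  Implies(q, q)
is always true.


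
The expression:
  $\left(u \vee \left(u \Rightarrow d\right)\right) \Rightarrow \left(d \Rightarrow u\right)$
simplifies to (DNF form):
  $u \vee \neg d$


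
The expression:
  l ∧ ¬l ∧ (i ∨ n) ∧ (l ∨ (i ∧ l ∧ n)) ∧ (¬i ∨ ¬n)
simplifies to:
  False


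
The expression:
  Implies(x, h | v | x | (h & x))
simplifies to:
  True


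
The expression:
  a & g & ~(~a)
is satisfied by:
  {a: True, g: True}


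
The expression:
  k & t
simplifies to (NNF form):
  k & t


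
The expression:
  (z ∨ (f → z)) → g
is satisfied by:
  {g: True, f: True, z: False}
  {g: True, f: False, z: False}
  {z: True, g: True, f: True}
  {z: True, g: True, f: False}
  {f: True, z: False, g: False}


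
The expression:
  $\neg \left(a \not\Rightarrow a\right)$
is always true.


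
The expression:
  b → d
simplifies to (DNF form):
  d ∨ ¬b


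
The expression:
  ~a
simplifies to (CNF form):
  ~a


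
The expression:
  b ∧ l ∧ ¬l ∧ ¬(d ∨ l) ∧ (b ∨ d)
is never true.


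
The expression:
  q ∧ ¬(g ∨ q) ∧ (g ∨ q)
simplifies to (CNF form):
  False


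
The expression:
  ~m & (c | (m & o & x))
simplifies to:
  c & ~m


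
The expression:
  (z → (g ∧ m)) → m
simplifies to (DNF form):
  m ∨ z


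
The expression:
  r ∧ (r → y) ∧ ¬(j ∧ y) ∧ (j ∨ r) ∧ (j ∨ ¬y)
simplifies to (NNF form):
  False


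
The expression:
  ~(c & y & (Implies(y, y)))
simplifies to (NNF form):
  ~c | ~y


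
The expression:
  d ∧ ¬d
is never true.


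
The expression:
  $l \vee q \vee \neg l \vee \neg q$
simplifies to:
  $\text{True}$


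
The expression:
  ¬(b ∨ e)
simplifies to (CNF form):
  ¬b ∧ ¬e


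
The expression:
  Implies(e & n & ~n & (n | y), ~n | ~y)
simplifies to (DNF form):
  True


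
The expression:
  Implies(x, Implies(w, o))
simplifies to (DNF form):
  o | ~w | ~x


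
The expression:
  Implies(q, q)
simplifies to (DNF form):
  True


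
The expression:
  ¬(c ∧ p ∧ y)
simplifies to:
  ¬c ∨ ¬p ∨ ¬y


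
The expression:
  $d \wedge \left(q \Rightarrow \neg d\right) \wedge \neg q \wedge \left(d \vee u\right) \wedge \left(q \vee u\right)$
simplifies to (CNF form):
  $d \wedge u \wedge \neg q$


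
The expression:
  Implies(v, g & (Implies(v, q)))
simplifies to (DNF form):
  ~v | (g & q)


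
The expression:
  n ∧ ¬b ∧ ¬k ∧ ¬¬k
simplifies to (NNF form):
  False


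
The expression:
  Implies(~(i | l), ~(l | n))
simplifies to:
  i | l | ~n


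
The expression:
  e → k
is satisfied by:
  {k: True, e: False}
  {e: False, k: False}
  {e: True, k: True}


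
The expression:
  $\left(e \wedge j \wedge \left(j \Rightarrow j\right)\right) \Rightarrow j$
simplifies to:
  $\text{True}$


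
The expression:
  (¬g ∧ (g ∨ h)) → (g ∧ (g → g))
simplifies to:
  g ∨ ¬h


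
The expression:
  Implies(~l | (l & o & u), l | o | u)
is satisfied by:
  {o: True, l: True, u: True}
  {o: True, l: True, u: False}
  {o: True, u: True, l: False}
  {o: True, u: False, l: False}
  {l: True, u: True, o: False}
  {l: True, u: False, o: False}
  {u: True, l: False, o: False}


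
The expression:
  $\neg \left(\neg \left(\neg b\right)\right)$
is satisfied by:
  {b: False}


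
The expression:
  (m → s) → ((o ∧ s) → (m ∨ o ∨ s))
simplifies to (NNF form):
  True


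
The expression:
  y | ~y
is always true.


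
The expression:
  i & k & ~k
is never true.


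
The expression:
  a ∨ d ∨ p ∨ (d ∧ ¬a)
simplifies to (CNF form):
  a ∨ d ∨ p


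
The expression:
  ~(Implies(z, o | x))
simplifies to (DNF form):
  z & ~o & ~x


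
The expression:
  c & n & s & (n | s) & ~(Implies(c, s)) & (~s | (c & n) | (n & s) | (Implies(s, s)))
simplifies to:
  False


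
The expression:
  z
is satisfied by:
  {z: True}


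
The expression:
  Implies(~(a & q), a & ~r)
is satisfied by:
  {a: True, q: True, r: False}
  {a: True, q: False, r: False}
  {a: True, r: True, q: True}


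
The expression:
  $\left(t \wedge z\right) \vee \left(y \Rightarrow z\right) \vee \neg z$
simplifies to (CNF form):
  $\text{True}$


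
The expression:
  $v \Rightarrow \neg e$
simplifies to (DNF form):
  $\neg e \vee \neg v$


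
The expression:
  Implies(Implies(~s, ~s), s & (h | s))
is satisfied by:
  {s: True}


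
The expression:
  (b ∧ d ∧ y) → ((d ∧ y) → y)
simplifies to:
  True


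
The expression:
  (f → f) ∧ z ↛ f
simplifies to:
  z ∧ ¬f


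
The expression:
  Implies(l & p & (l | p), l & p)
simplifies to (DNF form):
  True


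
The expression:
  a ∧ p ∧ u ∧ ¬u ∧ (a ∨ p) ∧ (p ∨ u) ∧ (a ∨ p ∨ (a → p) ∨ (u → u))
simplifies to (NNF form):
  False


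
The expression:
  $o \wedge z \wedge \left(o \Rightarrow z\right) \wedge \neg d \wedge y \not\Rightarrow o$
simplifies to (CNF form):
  $\text{False}$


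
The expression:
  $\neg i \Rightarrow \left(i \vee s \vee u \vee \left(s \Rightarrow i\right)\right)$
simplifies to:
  $\text{True}$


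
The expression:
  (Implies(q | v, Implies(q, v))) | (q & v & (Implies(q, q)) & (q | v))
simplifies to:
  v | ~q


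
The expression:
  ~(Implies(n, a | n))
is never true.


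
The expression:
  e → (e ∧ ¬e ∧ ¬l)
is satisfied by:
  {e: False}


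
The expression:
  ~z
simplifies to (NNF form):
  ~z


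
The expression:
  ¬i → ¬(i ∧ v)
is always true.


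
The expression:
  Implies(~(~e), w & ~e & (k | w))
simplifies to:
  ~e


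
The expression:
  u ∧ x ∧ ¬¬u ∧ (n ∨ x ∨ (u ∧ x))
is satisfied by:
  {u: True, x: True}


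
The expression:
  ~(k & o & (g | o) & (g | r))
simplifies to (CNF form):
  (~g | ~k | ~o) & (~k | ~o | ~r)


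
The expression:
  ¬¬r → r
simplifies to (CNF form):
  True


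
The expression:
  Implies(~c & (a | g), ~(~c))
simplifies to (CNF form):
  (c | ~a) & (c | ~g)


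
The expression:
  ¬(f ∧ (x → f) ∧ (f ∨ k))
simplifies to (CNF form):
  ¬f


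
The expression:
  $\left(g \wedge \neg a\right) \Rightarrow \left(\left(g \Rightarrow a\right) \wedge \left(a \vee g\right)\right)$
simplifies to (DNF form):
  $a \vee \neg g$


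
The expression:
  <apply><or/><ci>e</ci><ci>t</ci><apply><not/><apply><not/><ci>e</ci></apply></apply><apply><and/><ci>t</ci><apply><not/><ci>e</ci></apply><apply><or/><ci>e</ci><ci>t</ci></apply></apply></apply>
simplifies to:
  <apply><or/><ci>e</ci><ci>t</ci></apply>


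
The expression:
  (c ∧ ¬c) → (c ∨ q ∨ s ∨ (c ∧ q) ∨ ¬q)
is always true.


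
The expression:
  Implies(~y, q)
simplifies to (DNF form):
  q | y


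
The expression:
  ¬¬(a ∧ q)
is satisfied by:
  {a: True, q: True}


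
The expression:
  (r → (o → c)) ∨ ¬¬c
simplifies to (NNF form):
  c ∨ ¬o ∨ ¬r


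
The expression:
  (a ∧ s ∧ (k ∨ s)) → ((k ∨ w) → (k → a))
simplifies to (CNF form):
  True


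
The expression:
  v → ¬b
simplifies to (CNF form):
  ¬b ∨ ¬v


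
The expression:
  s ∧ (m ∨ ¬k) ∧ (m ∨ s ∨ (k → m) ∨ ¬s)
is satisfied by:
  {s: True, m: True, k: False}
  {s: True, k: False, m: False}
  {s: True, m: True, k: True}


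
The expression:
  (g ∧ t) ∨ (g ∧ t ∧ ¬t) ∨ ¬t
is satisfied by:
  {g: True, t: False}
  {t: False, g: False}
  {t: True, g: True}


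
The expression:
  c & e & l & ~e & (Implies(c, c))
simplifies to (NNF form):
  False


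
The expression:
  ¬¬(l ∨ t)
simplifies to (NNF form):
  l ∨ t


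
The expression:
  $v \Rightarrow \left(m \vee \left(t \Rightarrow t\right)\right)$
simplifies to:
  $\text{True}$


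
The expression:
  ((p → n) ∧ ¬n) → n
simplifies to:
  n ∨ p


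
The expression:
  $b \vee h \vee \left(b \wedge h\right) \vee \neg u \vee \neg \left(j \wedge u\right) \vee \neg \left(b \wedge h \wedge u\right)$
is always true.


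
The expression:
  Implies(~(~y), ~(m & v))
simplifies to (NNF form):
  ~m | ~v | ~y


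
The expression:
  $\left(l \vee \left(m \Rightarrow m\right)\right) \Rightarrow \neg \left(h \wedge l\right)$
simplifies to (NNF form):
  $\neg h \vee \neg l$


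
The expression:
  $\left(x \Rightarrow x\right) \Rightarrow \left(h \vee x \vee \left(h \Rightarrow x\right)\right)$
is always true.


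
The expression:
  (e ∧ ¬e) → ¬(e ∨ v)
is always true.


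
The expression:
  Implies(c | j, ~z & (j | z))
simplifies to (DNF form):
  (j & ~z) | (~c & ~j)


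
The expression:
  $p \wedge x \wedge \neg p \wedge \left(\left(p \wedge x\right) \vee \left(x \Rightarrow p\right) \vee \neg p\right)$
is never true.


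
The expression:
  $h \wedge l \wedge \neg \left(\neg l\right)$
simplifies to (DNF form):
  $h \wedge l$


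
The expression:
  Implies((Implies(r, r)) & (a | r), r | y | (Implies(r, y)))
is always true.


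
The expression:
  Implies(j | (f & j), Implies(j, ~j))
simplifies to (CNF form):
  ~j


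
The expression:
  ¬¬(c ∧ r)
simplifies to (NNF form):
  c ∧ r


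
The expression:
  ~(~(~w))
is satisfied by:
  {w: False}


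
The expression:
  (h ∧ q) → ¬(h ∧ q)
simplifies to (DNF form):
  ¬h ∨ ¬q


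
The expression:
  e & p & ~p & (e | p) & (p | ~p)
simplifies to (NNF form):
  False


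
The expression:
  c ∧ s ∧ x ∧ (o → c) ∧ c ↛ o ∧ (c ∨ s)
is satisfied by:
  {c: True, s: True, x: True, o: False}


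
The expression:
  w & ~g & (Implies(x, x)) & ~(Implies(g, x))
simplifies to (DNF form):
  False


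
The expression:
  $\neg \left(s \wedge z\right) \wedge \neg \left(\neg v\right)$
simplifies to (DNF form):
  $\left(v \wedge \neg s\right) \vee \left(v \wedge \neg z\right)$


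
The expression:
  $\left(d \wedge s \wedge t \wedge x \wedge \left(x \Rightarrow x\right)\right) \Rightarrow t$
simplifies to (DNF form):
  $\text{True}$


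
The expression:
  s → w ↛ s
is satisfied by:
  {s: False}


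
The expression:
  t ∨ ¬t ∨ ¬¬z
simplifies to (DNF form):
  True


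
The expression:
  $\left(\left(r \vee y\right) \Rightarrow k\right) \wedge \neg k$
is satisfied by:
  {y: False, r: False, k: False}


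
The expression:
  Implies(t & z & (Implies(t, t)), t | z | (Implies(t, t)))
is always true.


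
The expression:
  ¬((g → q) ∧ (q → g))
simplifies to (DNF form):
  (g ∧ ¬q) ∨ (q ∧ ¬g)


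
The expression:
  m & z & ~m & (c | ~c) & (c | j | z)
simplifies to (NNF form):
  False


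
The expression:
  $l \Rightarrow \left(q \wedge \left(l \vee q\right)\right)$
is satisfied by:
  {q: True, l: False}
  {l: False, q: False}
  {l: True, q: True}


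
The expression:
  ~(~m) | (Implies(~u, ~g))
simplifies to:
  m | u | ~g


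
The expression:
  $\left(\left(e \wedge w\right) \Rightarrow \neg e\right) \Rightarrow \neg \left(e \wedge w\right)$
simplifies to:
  $\text{True}$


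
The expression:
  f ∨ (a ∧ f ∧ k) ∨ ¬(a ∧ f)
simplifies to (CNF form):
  True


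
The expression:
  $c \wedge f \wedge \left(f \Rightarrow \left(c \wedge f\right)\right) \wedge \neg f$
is never true.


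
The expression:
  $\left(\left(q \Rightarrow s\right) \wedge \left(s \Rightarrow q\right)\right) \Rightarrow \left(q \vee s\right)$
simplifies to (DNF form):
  $q \vee s$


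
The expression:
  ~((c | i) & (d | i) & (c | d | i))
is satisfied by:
  {i: False, c: False, d: False}
  {d: True, i: False, c: False}
  {c: True, i: False, d: False}


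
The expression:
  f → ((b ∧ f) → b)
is always true.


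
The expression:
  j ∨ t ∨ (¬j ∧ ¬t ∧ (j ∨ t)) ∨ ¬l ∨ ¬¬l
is always true.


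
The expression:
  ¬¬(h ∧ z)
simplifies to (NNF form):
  h ∧ z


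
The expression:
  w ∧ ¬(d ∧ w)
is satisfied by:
  {w: True, d: False}


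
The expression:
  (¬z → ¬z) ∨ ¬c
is always true.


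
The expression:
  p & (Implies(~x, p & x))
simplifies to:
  p & x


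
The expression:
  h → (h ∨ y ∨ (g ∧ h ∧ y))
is always true.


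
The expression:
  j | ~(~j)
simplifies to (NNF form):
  j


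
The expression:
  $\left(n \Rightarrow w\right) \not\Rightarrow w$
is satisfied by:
  {n: False, w: False}


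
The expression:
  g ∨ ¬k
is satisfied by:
  {g: True, k: False}
  {k: False, g: False}
  {k: True, g: True}


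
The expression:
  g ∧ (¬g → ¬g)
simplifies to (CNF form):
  g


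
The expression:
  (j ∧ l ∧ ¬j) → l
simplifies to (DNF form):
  True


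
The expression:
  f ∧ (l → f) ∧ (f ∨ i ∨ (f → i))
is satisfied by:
  {f: True}


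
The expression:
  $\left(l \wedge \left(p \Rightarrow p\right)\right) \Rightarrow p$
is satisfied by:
  {p: True, l: False}
  {l: False, p: False}
  {l: True, p: True}


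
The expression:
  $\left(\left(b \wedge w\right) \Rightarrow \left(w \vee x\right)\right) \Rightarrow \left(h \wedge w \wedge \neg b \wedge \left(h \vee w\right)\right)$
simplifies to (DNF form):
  $h \wedge w \wedge \neg b$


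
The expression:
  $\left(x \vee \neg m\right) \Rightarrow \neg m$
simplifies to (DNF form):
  $\neg m \vee \neg x$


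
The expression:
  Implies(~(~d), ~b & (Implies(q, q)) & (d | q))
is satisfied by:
  {d: False, b: False}
  {b: True, d: False}
  {d: True, b: False}


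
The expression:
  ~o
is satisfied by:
  {o: False}


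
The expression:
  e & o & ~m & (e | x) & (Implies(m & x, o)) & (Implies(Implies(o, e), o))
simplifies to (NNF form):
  e & o & ~m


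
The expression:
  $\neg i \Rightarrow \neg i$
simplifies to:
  $\text{True}$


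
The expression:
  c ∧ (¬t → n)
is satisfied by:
  {c: True, n: True, t: True}
  {c: True, n: True, t: False}
  {c: True, t: True, n: False}


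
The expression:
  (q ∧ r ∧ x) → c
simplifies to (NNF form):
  c ∨ ¬q ∨ ¬r ∨ ¬x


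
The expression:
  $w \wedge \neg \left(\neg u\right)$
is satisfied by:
  {u: True, w: True}


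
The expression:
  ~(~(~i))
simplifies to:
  ~i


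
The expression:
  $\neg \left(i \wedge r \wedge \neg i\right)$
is always true.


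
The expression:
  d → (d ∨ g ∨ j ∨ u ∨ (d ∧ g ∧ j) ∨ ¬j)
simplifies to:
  True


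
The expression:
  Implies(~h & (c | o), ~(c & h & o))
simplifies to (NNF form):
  True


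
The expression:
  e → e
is always true.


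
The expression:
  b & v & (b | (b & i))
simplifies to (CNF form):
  b & v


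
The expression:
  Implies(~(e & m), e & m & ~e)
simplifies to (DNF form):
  e & m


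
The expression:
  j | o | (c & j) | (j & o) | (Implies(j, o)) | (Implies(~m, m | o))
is always true.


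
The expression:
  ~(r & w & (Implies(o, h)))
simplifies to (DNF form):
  ~r | ~w | (o & ~h)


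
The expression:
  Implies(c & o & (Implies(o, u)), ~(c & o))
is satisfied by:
  {u: False, c: False, o: False}
  {o: True, u: False, c: False}
  {c: True, u: False, o: False}
  {o: True, c: True, u: False}
  {u: True, o: False, c: False}
  {o: True, u: True, c: False}
  {c: True, u: True, o: False}


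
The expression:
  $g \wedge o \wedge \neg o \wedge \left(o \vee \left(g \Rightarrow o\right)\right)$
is never true.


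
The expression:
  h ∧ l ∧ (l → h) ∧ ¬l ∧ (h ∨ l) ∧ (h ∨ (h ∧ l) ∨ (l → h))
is never true.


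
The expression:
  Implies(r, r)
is always true.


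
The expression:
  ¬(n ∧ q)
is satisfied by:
  {q: False, n: False}
  {n: True, q: False}
  {q: True, n: False}


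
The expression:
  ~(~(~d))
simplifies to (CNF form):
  ~d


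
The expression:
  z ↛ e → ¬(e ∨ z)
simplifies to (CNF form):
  e ∨ ¬z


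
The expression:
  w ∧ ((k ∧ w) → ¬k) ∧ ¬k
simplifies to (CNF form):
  w ∧ ¬k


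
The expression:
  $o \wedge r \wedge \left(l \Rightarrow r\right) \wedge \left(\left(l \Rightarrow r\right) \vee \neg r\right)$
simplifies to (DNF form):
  $o \wedge r$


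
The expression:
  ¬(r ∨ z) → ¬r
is always true.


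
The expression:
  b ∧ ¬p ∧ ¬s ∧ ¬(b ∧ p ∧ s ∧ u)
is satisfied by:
  {b: True, p: False, s: False}


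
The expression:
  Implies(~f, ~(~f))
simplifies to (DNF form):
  f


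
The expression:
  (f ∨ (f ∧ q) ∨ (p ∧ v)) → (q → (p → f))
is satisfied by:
  {f: True, p: False, v: False, q: False}
  {f: False, p: False, v: False, q: False}
  {f: True, q: True, p: False, v: False}
  {q: True, f: False, p: False, v: False}
  {f: True, v: True, q: False, p: False}
  {v: True, q: False, p: False, f: False}
  {f: True, q: True, v: True, p: False}
  {q: True, v: True, f: False, p: False}
  {f: True, p: True, q: False, v: False}
  {p: True, q: False, v: False, f: False}
  {f: True, q: True, p: True, v: False}
  {q: True, p: True, f: False, v: False}
  {f: True, v: True, p: True, q: False}
  {v: True, p: True, q: False, f: False}
  {f: True, q: True, v: True, p: True}


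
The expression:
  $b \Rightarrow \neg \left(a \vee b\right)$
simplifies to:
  $\neg b$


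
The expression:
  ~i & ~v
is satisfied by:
  {v: False, i: False}


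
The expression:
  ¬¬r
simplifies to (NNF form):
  r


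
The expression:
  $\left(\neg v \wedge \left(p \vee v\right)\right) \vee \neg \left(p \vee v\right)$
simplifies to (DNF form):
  $\neg v$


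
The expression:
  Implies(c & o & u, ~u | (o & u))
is always true.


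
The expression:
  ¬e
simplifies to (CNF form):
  ¬e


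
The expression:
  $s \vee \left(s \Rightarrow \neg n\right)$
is always true.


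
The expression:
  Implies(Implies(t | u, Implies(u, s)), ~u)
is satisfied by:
  {s: False, u: False}
  {u: True, s: False}
  {s: True, u: False}


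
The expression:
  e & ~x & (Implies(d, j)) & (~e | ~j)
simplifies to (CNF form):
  e & ~d & ~j & ~x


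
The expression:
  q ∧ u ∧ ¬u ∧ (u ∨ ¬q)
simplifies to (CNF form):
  False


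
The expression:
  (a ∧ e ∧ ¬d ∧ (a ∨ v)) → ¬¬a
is always true.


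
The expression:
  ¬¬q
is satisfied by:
  {q: True}


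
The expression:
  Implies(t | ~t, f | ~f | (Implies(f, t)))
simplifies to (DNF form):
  True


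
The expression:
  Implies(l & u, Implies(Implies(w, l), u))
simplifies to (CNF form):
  True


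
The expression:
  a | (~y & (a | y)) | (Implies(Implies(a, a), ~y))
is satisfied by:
  {a: True, y: False}
  {y: False, a: False}
  {y: True, a: True}


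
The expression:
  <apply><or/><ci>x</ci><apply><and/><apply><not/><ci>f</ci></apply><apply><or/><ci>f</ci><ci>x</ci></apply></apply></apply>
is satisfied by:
  {x: True}


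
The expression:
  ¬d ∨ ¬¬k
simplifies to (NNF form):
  k ∨ ¬d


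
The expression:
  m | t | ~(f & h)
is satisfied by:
  {t: True, m: True, h: False, f: False}
  {t: True, h: False, m: False, f: False}
  {m: True, t: False, h: False, f: False}
  {t: False, h: False, m: False, f: False}
  {f: True, t: True, m: True, h: False}
  {f: True, t: True, h: False, m: False}
  {f: True, m: True, t: False, h: False}
  {f: True, t: False, h: False, m: False}
  {t: True, h: True, m: True, f: False}
  {t: True, h: True, f: False, m: False}
  {h: True, m: True, f: False, t: False}
  {h: True, f: False, m: False, t: False}
  {t: True, h: True, f: True, m: True}
  {t: True, h: True, f: True, m: False}
  {h: True, f: True, m: True, t: False}


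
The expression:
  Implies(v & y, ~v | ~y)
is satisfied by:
  {v: False, y: False}
  {y: True, v: False}
  {v: True, y: False}


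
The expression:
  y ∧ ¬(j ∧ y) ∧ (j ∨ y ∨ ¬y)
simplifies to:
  y ∧ ¬j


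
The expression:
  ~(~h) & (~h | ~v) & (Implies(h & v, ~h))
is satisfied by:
  {h: True, v: False}


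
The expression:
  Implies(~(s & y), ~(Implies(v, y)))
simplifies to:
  (s & y) | (v & ~y)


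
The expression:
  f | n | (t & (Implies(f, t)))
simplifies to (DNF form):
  f | n | t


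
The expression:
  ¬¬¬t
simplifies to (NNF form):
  ¬t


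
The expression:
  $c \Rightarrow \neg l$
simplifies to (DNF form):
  $\neg c \vee \neg l$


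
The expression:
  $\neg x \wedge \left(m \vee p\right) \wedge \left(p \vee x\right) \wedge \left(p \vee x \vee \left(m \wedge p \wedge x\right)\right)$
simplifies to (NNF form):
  $p \wedge \neg x$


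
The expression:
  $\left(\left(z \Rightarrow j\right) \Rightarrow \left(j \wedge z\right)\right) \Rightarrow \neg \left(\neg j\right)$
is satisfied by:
  {j: True, z: False}
  {z: False, j: False}
  {z: True, j: True}


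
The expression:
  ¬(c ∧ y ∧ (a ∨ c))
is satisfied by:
  {c: False, y: False}
  {y: True, c: False}
  {c: True, y: False}


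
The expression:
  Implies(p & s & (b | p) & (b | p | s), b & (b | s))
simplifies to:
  b | ~p | ~s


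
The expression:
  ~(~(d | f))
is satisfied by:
  {d: True, f: True}
  {d: True, f: False}
  {f: True, d: False}


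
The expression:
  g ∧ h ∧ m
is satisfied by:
  {h: True, m: True, g: True}


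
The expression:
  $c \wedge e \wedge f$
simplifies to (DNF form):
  $c \wedge e \wedge f$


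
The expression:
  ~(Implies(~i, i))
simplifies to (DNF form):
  ~i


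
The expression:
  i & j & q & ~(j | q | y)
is never true.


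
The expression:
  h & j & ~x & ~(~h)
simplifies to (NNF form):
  h & j & ~x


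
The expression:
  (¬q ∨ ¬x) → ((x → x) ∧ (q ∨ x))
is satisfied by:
  {x: True, q: True}
  {x: True, q: False}
  {q: True, x: False}


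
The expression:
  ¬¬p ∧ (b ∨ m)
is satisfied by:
  {b: True, m: True, p: True}
  {b: True, p: True, m: False}
  {m: True, p: True, b: False}


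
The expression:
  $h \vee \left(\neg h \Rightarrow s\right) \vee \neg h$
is always true.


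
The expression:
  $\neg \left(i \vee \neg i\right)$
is never true.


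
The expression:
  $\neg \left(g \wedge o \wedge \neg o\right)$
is always true.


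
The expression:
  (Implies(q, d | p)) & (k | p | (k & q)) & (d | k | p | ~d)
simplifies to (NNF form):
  p | (d & k) | (k & ~q)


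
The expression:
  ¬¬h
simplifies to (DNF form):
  h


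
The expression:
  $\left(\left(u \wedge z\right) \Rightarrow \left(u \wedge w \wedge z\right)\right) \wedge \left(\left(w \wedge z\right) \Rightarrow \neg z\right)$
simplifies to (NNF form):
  $\left(\neg u \wedge \neg w\right) \vee \neg z$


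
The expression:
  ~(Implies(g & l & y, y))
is never true.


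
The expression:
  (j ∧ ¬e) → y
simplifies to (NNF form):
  e ∨ y ∨ ¬j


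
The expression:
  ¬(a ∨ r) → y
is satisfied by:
  {r: True, a: True, y: True}
  {r: True, a: True, y: False}
  {r: True, y: True, a: False}
  {r: True, y: False, a: False}
  {a: True, y: True, r: False}
  {a: True, y: False, r: False}
  {y: True, a: False, r: False}


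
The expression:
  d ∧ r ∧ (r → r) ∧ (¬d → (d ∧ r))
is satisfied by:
  {r: True, d: True}


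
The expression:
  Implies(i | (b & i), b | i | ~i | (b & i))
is always true.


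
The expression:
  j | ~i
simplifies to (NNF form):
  j | ~i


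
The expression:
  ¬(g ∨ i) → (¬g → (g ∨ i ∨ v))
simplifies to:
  g ∨ i ∨ v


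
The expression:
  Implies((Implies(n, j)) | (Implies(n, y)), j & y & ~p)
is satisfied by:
  {n: True, p: False, y: False, j: False}
  {n: True, p: True, y: False, j: False}
  {j: True, y: True, n: True, p: False}
  {j: True, y: True, p: False, n: False}


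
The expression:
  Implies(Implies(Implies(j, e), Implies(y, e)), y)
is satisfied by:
  {y: True}


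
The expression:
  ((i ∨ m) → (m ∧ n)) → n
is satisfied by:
  {i: True, n: True, m: True}
  {i: True, n: True, m: False}
  {i: True, m: True, n: False}
  {i: True, m: False, n: False}
  {n: True, m: True, i: False}
  {n: True, m: False, i: False}
  {m: True, n: False, i: False}


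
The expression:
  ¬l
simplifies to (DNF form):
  ¬l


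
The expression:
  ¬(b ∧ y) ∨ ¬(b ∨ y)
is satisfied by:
  {y: False, b: False}
  {b: True, y: False}
  {y: True, b: False}


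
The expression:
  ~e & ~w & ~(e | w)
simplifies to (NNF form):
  ~e & ~w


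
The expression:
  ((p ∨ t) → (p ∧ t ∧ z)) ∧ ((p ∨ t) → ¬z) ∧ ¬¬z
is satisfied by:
  {z: True, p: False, t: False}


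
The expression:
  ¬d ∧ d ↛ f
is never true.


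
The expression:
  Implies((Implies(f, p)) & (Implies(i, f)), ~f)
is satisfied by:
  {p: False, f: False}
  {f: True, p: False}
  {p: True, f: False}


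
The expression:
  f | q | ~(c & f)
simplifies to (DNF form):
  True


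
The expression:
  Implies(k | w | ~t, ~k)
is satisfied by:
  {k: False}


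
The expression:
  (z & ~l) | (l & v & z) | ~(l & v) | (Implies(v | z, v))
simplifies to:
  True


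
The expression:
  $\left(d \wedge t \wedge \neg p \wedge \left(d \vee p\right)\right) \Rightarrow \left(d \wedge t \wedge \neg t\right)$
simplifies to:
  $p \vee \neg d \vee \neg t$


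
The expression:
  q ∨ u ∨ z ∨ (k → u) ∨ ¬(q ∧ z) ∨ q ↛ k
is always true.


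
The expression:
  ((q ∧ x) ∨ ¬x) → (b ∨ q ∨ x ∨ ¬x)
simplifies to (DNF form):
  True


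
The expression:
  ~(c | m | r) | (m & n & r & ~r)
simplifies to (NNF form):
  ~c & ~m & ~r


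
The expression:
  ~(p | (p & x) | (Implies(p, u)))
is never true.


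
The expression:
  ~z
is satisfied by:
  {z: False}


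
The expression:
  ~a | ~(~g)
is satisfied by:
  {g: True, a: False}
  {a: False, g: False}
  {a: True, g: True}


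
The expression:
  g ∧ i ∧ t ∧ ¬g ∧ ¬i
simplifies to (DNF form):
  False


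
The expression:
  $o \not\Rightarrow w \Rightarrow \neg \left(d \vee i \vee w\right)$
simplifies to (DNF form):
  $w \vee \left(\neg d \wedge \neg i\right) \vee \neg o$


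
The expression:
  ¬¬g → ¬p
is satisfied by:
  {p: False, g: False}
  {g: True, p: False}
  {p: True, g: False}


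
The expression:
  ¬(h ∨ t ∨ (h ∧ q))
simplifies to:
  ¬h ∧ ¬t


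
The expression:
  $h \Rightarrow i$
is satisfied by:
  {i: True, h: False}
  {h: False, i: False}
  {h: True, i: True}


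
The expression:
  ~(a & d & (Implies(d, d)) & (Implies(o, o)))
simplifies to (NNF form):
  ~a | ~d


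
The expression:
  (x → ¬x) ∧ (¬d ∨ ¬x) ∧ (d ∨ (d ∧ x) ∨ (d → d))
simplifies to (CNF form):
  ¬x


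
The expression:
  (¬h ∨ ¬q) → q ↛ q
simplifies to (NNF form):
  h ∧ q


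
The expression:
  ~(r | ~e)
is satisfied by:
  {e: True, r: False}


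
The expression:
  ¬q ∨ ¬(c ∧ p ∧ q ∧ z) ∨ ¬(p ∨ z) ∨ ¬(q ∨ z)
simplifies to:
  ¬c ∨ ¬p ∨ ¬q ∨ ¬z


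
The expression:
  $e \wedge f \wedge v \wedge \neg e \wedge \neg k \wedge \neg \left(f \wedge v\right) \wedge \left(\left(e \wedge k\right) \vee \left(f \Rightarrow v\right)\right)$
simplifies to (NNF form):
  $\text{False}$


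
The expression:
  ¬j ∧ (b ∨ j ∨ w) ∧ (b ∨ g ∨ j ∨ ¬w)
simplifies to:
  ¬j ∧ (b ∨ g) ∧ (b ∨ w)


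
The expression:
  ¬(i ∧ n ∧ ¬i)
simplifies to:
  True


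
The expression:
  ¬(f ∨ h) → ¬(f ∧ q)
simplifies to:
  True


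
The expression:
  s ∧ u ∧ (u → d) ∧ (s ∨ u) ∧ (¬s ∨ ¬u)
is never true.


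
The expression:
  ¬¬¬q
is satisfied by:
  {q: False}
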